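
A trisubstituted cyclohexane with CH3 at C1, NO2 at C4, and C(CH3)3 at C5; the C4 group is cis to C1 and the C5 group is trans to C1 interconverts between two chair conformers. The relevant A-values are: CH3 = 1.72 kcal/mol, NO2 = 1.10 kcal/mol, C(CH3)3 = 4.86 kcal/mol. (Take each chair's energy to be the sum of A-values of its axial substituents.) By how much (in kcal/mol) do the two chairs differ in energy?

4.24 kcal/mol

Chair I (methyl axial, nitro equatorial, tert-butyl equatorial): E = 1.72 kcal/mol.
Chair II (methyl equatorial, nitro axial, tert-butyl axial): E = 5.96 kcal/mol.
ΔE = 5.96 − 1.72 = 4.24 kcal/mol; chair I is more stable.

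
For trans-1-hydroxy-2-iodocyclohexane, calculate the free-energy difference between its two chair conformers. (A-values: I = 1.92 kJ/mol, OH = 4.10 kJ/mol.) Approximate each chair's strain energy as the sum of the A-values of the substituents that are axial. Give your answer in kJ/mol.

C1 and C2 have opposite parity, so for the trans isomer the two substituents are e,e in one chair and a,a in the other.
Chair I (iodo axial, hydroxyl axial): E = 6.02 kJ/mol.
Chair II (iodo equatorial, hydroxyl equatorial): E = 0.00 kJ/mol.
ΔE = 6.02 − 0.00 = 6.02 kJ/mol; chair II is more stable.

6.02 kJ/mol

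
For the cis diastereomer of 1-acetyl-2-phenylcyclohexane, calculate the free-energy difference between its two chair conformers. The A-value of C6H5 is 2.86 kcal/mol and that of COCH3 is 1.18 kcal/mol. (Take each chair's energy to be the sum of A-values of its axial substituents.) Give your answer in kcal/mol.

1.68 kcal/mol

C1 and C2 have opposite parity, so for the cis isomer the two substituents are one axial and one equatorial in each chair.
Chair I (phenyl axial, acetyl equatorial): E = 2.86 kcal/mol.
Chair II (phenyl equatorial, acetyl axial): E = 1.18 kcal/mol.
ΔE = 2.86 − 1.18 = 1.68 kcal/mol; chair II is more stable.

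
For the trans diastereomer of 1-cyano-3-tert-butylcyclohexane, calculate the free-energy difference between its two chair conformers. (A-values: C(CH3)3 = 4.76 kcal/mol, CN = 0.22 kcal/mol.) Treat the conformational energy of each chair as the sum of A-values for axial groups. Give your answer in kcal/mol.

C1 and C3 have the same parity, so for the trans isomer the two substituents are one axial and one equatorial in each chair.
Chair I (tert-butyl axial, cyano equatorial): E = 4.76 kcal/mol.
Chair II (tert-butyl equatorial, cyano axial): E = 0.22 kcal/mol.
ΔE = 4.76 − 0.22 = 4.54 kcal/mol; chair II is more stable.

4.54 kcal/mol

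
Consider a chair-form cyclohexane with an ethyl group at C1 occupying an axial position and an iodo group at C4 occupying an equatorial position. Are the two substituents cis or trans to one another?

C1 and C4 have opposite parity, so their axial bonds point in opposite directions.
With opposite-parity carbons, two substituents on the same face are one axial and one equatorial; opposite faces give both axial or both equatorial.
Here the groups are axial/equatorial → same face → cis.

cis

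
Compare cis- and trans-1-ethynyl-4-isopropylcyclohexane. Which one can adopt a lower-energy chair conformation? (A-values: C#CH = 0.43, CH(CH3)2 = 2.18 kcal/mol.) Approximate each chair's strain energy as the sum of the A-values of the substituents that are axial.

At 1,4 positions (parity opposite): cis → (a,e or e,a); trans → (e,e or a,a).
Best chair for cis: E = 0.43 kcal/mol; best chair for trans: E = 0.00 kcal/mol.
The trans isomer is lower by 0.43 kcal/mol.

trans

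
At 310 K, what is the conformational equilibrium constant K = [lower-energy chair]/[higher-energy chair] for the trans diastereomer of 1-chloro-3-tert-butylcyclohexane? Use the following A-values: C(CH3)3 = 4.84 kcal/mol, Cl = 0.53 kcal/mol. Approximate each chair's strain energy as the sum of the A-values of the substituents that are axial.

C1 and C3 have the same parity, so for the trans isomer the two substituents are one axial and one equatorial in each chair.
Chair I (tert-butyl axial, chloro equatorial): E = 4.84 kcal/mol; chair II (tert-butyl equatorial, chloro axial): E = 0.53 kcal/mol.
ΔG = 4.31 kcal/mol between the two chairs.
K = exp(ΔG/RT) with R = 1.987×10⁻³ kcal mol⁻¹ K⁻¹ and T = 310 K gives K ≈ 1.09e+03.

K ≈ 1093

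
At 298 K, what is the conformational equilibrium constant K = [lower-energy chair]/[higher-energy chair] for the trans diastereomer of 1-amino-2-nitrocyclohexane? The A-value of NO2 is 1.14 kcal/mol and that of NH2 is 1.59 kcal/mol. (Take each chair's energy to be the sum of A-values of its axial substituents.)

K ≈ 101

C1 and C2 have opposite parity, so for the trans isomer the two substituents are e,e in one chair and a,a in the other.
Chair I (nitro axial, amino axial): E = 2.73 kcal/mol; chair II (nitro equatorial, amino equatorial): E = 0.00 kcal/mol.
ΔG = 2.73 kcal/mol between the two chairs.
K = exp(ΔG/RT) with R = 1.987×10⁻³ kcal mol⁻¹ K⁻¹ and T = 298 K gives K ≈ 101.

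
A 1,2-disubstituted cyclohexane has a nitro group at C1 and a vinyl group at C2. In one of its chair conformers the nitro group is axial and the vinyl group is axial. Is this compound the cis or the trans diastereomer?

C1 and C2 have opposite parity, so their axial bonds point in opposite directions.
With opposite-parity carbons, two substituents on the same face are one axial and one equatorial; opposite faces give both axial or both equatorial.
Here the groups are axial/axial → opposite face → trans.

trans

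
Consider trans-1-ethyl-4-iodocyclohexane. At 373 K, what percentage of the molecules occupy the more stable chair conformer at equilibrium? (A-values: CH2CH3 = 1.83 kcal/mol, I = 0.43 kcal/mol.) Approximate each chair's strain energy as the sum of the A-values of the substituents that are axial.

C1 and C4 have opposite parity, so for the trans isomer the two substituents are e,e in one chair and a,a in the other.
Chair I (ethyl axial, iodo axial): E = 2.26 kcal/mol; chair II (ethyl equatorial, iodo equatorial): E = 0.00 kcal/mol.
ΔG = 2.26 kcal/mol between the two chairs.
K = exp(ΔG/RT) with R = 1.987×10⁻³ kcal mol⁻¹ K⁻¹ and T = 373 K gives K ≈ 21.1.
Fraction in the lower-energy chair = K/(K+1) = 95.5%.

95.5%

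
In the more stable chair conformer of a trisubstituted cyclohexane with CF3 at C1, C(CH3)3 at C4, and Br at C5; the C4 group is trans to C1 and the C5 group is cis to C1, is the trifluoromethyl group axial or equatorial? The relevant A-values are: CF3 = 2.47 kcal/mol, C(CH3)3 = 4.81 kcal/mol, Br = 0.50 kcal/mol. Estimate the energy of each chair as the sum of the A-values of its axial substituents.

equatorial

Chair I (trifluoromethyl axial, tert-butyl axial, bromo axial): E = 7.78 kcal/mol.
Chair II (trifluoromethyl equatorial, tert-butyl equatorial, bromo equatorial): E = 0.00 kcal/mol.
Chair II is the more stable (lower-energy) conformer, and in that chair the trifluoromethyl group is equatorial.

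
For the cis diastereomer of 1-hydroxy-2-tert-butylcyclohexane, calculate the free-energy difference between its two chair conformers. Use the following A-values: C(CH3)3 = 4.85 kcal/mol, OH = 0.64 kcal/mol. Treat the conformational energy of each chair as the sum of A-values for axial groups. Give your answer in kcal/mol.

4.21 kcal/mol

C1 and C2 have opposite parity, so for the cis isomer the two substituents are one axial and one equatorial in each chair.
Chair I (tert-butyl axial, hydroxyl equatorial): E = 4.85 kcal/mol.
Chair II (tert-butyl equatorial, hydroxyl axial): E = 0.64 kcal/mol.
ΔE = 4.85 − 0.64 = 4.21 kcal/mol; chair II is more stable.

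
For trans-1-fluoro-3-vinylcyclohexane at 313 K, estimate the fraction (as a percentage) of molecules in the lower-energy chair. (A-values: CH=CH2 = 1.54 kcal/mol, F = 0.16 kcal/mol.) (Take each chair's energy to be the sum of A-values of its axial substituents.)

90.2%

C1 and C3 have the same parity, so for the trans isomer the two substituents are one axial and one equatorial in each chair.
Chair I (vinyl axial, fluoro equatorial): E = 1.54 kcal/mol; chair II (vinyl equatorial, fluoro axial): E = 0.16 kcal/mol.
ΔG = 1.38 kcal/mol between the two chairs.
K = exp(ΔG/RT) with R = 1.987×10⁻³ kcal mol⁻¹ K⁻¹ and T = 313 K gives K ≈ 9.2.
Fraction in the lower-energy chair = K/(K+1) = 90.2%.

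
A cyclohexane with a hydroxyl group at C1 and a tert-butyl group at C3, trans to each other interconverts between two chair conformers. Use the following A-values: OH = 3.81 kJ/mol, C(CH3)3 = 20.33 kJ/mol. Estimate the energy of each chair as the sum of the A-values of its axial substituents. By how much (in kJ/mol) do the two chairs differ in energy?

C1 and C3 have the same parity, so for the trans isomer the two substituents are one axial and one equatorial in each chair.
Chair I (hydroxyl axial, tert-butyl equatorial): E = 3.81 kJ/mol.
Chair II (hydroxyl equatorial, tert-butyl axial): E = 20.33 kJ/mol.
ΔE = 20.33 − 3.81 = 16.52 kJ/mol; chair I is more stable.

16.52 kJ/mol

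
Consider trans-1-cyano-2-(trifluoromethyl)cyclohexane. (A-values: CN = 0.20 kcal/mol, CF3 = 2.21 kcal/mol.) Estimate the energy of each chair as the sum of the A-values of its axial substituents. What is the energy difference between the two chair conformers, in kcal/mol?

2.41 kcal/mol

C1 and C2 have opposite parity, so for the trans isomer the two substituents are e,e in one chair and a,a in the other.
Chair I (cyano axial, trifluoromethyl axial): E = 2.41 kcal/mol.
Chair II (cyano equatorial, trifluoromethyl equatorial): E = 0.00 kcal/mol.
ΔE = 2.41 − 0.00 = 2.41 kcal/mol; chair II is more stable.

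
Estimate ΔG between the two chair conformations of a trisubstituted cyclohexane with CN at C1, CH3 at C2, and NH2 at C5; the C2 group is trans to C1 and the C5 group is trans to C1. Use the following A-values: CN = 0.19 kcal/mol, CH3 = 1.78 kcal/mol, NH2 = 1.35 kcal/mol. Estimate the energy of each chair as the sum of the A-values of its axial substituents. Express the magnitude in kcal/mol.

0.62 kcal/mol

Chair I (cyano axial, methyl axial, amino equatorial): E = 1.97 kcal/mol.
Chair II (cyano equatorial, methyl equatorial, amino axial): E = 1.35 kcal/mol.
ΔE = 1.97 − 1.35 = 0.62 kcal/mol; chair II is more stable.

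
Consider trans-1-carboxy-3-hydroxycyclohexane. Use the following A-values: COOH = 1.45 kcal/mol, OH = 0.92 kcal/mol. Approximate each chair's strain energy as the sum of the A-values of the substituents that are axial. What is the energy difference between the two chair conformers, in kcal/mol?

C1 and C3 have the same parity, so for the trans isomer the two substituents are one axial and one equatorial in each chair.
Chair I (carboxyl axial, hydroxyl equatorial): E = 1.45 kcal/mol.
Chair II (carboxyl equatorial, hydroxyl axial): E = 0.92 kcal/mol.
ΔE = 1.45 − 0.92 = 0.53 kcal/mol; chair II is more stable.

0.53 kcal/mol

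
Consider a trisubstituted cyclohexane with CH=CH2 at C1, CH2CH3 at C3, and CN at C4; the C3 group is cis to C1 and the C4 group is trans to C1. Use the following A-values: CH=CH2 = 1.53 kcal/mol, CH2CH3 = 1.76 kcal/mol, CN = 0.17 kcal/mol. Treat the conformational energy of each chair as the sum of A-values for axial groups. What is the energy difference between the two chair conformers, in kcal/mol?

Chair I (vinyl axial, ethyl axial, cyano axial): E = 3.46 kcal/mol.
Chair II (vinyl equatorial, ethyl equatorial, cyano equatorial): E = 0.00 kcal/mol.
ΔE = 3.46 − 0.00 = 3.46 kcal/mol; chair II is more stable.

3.46 kcal/mol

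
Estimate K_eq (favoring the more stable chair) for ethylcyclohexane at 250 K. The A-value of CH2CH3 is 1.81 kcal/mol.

One chair has the ethyl group axial (E = 1.81 kcal/mol) and the other has it equatorial (E = 0).
ΔG = 1.81 kcal/mol between the two chairs.
K = exp(ΔG/RT) with R = 1.987×10⁻³ kcal mol⁻¹ K⁻¹ and T = 250 K gives K ≈ 38.2.

K ≈ 38.2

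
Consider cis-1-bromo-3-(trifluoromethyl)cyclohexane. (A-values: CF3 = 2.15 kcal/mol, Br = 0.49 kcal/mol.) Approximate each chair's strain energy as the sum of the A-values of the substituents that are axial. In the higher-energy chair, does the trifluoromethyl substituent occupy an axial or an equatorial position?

C1 and C3 have the same parity, so for the cis isomer the two substituents are e,e in one chair and a,a in the other.
Chair I (trifluoromethyl axial, bromo axial): E = 2.64 kcal/mol.
Chair II (trifluoromethyl equatorial, bromo equatorial): E = 0.00 kcal/mol.
Chair I is the less stable (higher-energy) conformer, and in that chair the trifluoromethyl group is axial.

axial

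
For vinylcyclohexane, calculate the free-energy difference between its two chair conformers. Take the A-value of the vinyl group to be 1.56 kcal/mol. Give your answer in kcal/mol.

A monosubstituted cyclohexane has one chair with the vinyl group axial (E = A = 1.56 kcal/mol) and one with it equatorial (E = 0).
ΔE = 1.56 − 0 = 1.56 kcal/mol.

1.56 kcal/mol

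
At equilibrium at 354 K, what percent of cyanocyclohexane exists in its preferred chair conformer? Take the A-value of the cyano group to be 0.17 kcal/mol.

56.0%

One chair has the cyano group axial (E = 0.17 kcal/mol) and the other has it equatorial (E = 0).
ΔG = 0.17 kcal/mol between the two chairs.
K = exp(ΔG/RT) with R = 1.987×10⁻³ kcal mol⁻¹ K⁻¹ and T = 354 K gives K ≈ 1.27.
Fraction in the lower-energy chair = K/(K+1) = 56.0%.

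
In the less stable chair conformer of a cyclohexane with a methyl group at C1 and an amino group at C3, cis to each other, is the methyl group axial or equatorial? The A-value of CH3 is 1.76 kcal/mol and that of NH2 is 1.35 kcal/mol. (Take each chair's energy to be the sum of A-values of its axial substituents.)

axial

C1 and C3 have the same parity, so for the cis isomer the two substituents are e,e in one chair and a,a in the other.
Chair I (methyl axial, amino axial): E = 3.11 kcal/mol.
Chair II (methyl equatorial, amino equatorial): E = 0.00 kcal/mol.
Chair I is the less stable (higher-energy) conformer, and in that chair the methyl group is axial.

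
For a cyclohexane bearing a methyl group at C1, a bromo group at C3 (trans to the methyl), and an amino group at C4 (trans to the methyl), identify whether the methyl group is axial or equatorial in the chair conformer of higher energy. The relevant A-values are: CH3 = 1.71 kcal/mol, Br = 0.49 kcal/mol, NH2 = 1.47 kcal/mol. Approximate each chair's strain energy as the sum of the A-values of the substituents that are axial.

axial

Chair I (methyl axial, bromo equatorial, amino axial): E = 3.18 kcal/mol.
Chair II (methyl equatorial, bromo axial, amino equatorial): E = 0.49 kcal/mol.
Chair I is the less stable (higher-energy) conformer, and in that chair the methyl group is axial.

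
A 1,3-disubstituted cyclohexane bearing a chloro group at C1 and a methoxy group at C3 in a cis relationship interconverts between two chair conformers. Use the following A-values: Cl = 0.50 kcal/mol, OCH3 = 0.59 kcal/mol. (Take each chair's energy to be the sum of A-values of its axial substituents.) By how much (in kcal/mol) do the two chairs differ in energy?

1.09 kcal/mol

C1 and C3 have the same parity, so for the cis isomer the two substituents are e,e in one chair and a,a in the other.
Chair I (chloro axial, methoxy axial): E = 1.09 kcal/mol.
Chair II (chloro equatorial, methoxy equatorial): E = 0.00 kcal/mol.
ΔE = 1.09 − 0.00 = 1.09 kcal/mol; chair II is more stable.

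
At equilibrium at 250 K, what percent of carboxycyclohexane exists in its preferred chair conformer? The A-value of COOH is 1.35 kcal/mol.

93.8%

One chair has the carboxyl group axial (E = 1.35 kcal/mol) and the other has it equatorial (E = 0).
ΔG = 1.35 kcal/mol between the two chairs.
K = exp(ΔG/RT) with R = 1.987×10⁻³ kcal mol⁻¹ K⁻¹ and T = 250 K gives K ≈ 15.1.
Fraction in the lower-energy chair = K/(K+1) = 93.8%.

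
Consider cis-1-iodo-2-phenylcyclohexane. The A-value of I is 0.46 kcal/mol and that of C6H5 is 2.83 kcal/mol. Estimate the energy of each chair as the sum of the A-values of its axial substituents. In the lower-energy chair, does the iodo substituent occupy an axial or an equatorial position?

axial

C1 and C2 have opposite parity, so for the cis isomer the two substituents are one axial and one equatorial in each chair.
Chair I (iodo axial, phenyl equatorial): E = 0.46 kcal/mol.
Chair II (iodo equatorial, phenyl axial): E = 2.83 kcal/mol.
Chair I is the more stable (lower-energy) conformer, and in that chair the iodo group is axial.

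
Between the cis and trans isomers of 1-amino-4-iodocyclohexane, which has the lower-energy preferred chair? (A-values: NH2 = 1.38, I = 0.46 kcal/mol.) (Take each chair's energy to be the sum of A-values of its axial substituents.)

At 1,4 positions (parity opposite): cis → (a,e or e,a); trans → (e,e or a,a).
Best chair for cis: E = 0.46 kcal/mol; best chair for trans: E = 0.00 kcal/mol.
The trans isomer is lower by 0.46 kcal/mol.

trans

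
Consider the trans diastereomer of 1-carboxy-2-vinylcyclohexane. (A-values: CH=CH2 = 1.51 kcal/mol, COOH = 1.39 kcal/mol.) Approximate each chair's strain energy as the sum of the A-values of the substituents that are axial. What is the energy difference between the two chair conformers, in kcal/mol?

2.90 kcal/mol

C1 and C2 have opposite parity, so for the trans isomer the two substituents are e,e in one chair and a,a in the other.
Chair I (vinyl axial, carboxyl axial): E = 2.90 kcal/mol.
Chair II (vinyl equatorial, carboxyl equatorial): E = 0.00 kcal/mol.
ΔE = 2.90 − 0.00 = 2.90 kcal/mol; chair II is more stable.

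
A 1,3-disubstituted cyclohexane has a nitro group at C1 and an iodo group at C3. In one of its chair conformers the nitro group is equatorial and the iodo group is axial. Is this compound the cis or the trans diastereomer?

C1 and C3 have the same parity, so their axial bonds point in the same direction.
With same-parity carbons, two substituents on the same face are both axial or both equatorial; opposite faces give one of each.
Here the groups are equatorial/axial → opposite face → trans.

trans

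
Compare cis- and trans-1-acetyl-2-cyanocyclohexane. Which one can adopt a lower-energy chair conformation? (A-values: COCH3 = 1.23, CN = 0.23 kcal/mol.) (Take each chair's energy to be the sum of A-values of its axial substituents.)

trans

At 1,2 positions (parity opposite): cis → (a,e or e,a); trans → (e,e or a,a).
Best chair for cis: E = 0.23 kcal/mol; best chair for trans: E = 0.00 kcal/mol.
The trans isomer is lower by 0.23 kcal/mol.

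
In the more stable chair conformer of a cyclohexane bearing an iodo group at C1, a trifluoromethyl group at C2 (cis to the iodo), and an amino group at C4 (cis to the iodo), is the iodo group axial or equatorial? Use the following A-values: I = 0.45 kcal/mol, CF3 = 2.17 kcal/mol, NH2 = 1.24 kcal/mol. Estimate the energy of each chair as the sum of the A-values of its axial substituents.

Chair I (iodo axial, trifluoromethyl equatorial, amino equatorial): E = 0.45 kcal/mol.
Chair II (iodo equatorial, trifluoromethyl axial, amino axial): E = 3.41 kcal/mol.
Chair I is the more stable (lower-energy) conformer, and in that chair the iodo group is axial.

axial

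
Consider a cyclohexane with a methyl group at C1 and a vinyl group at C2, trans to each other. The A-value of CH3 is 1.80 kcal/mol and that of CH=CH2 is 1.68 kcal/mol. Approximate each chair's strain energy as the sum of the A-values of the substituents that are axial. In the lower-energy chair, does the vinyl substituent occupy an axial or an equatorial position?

equatorial

C1 and C2 have opposite parity, so for the trans isomer the two substituents are e,e in one chair and a,a in the other.
Chair I (methyl axial, vinyl axial): E = 3.48 kcal/mol.
Chair II (methyl equatorial, vinyl equatorial): E = 0.00 kcal/mol.
Chair II is the more stable (lower-energy) conformer, and in that chair the vinyl group is equatorial.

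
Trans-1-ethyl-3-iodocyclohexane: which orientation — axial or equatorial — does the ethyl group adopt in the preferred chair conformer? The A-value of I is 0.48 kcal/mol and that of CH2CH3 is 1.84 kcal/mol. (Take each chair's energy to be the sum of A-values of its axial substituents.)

C1 and C3 have the same parity, so for the trans isomer the two substituents are one axial and one equatorial in each chair.
Chair I (iodo axial, ethyl equatorial): E = 0.48 kcal/mol.
Chair II (iodo equatorial, ethyl axial): E = 1.84 kcal/mol.
Chair I is the more stable (lower-energy) conformer, and in that chair the ethyl group is equatorial.

equatorial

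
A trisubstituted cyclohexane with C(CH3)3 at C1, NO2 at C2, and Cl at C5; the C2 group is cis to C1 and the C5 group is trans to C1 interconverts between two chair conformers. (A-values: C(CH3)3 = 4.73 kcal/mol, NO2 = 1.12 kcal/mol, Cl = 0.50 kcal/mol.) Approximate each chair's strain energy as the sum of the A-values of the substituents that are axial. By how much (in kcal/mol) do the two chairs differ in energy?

3.11 kcal/mol

Chair I (tert-butyl axial, nitro equatorial, chloro equatorial): E = 4.73 kcal/mol.
Chair II (tert-butyl equatorial, nitro axial, chloro axial): E = 1.62 kcal/mol.
ΔE = 4.73 − 1.62 = 3.11 kcal/mol; chair II is more stable.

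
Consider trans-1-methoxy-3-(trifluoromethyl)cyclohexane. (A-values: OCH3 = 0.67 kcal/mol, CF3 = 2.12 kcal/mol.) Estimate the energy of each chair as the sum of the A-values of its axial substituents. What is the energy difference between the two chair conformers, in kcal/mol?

1.45 kcal/mol

C1 and C3 have the same parity, so for the trans isomer the two substituents are one axial and one equatorial in each chair.
Chair I (methoxy axial, trifluoromethyl equatorial): E = 0.67 kcal/mol.
Chair II (methoxy equatorial, trifluoromethyl axial): E = 2.12 kcal/mol.
ΔE = 2.12 − 0.67 = 1.45 kcal/mol; chair I is more stable.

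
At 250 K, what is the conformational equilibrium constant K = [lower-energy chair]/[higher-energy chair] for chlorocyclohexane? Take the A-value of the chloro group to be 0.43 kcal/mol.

K ≈ 2.38

One chair has the chloro group axial (E = 0.43 kcal/mol) and the other has it equatorial (E = 0).
ΔG = 0.43 kcal/mol between the two chairs.
K = exp(ΔG/RT) with R = 1.987×10⁻³ kcal mol⁻¹ K⁻¹ and T = 250 K gives K ≈ 2.38.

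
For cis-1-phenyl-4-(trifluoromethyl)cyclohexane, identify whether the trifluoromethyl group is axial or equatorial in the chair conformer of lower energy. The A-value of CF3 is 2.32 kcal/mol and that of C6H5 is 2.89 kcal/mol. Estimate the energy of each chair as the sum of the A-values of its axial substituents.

axial

C1 and C4 have opposite parity, so for the cis isomer the two substituents are one axial and one equatorial in each chair.
Chair I (trifluoromethyl axial, phenyl equatorial): E = 2.32 kcal/mol.
Chair II (trifluoromethyl equatorial, phenyl axial): E = 2.89 kcal/mol.
Chair I is the more stable (lower-energy) conformer, and in that chair the trifluoromethyl group is axial.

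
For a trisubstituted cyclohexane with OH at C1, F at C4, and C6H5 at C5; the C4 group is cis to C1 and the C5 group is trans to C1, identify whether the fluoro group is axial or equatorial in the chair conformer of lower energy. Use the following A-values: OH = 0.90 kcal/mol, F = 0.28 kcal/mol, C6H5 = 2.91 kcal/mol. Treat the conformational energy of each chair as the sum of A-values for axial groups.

Chair I (hydroxyl axial, fluoro equatorial, phenyl equatorial): E = 0.90 kcal/mol.
Chair II (hydroxyl equatorial, fluoro axial, phenyl axial): E = 3.19 kcal/mol.
Chair I is the more stable (lower-energy) conformer, and in that chair the fluoro group is equatorial.

equatorial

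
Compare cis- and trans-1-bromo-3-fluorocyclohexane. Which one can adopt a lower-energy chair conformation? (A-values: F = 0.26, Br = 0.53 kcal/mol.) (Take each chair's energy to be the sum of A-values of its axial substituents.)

cis

At 1,3 positions (parity same): cis → (e,e or a,a); trans → (a,e or e,a).
Best chair for cis: E = 0.00 kcal/mol; best chair for trans: E = 0.26 kcal/mol.
The cis isomer is lower by 0.26 kcal/mol.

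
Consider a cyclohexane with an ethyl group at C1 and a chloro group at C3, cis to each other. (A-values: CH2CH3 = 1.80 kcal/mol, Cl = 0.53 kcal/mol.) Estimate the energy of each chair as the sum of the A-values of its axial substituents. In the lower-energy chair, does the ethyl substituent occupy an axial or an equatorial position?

C1 and C3 have the same parity, so for the cis isomer the two substituents are e,e in one chair and a,a in the other.
Chair I (ethyl axial, chloro axial): E = 2.33 kcal/mol.
Chair II (ethyl equatorial, chloro equatorial): E = 0.00 kcal/mol.
Chair II is the more stable (lower-energy) conformer, and in that chair the ethyl group is equatorial.

equatorial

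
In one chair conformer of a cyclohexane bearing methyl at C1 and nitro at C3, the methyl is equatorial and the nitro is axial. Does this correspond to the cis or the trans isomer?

C1 and C3 have the same parity, so their axial bonds point in the same direction.
With same-parity carbons, two substituents on the same face are both axial or both equatorial; opposite faces give one of each.
Here the groups are equatorial/axial → opposite face → trans.

trans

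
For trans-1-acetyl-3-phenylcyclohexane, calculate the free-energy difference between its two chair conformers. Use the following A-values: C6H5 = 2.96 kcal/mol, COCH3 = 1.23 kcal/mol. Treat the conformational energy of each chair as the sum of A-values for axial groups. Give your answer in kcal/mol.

C1 and C3 have the same parity, so for the trans isomer the two substituents are one axial and one equatorial in each chair.
Chair I (phenyl axial, acetyl equatorial): E = 2.96 kcal/mol.
Chair II (phenyl equatorial, acetyl axial): E = 1.23 kcal/mol.
ΔE = 2.96 − 1.23 = 1.73 kcal/mol; chair II is more stable.

1.73 kcal/mol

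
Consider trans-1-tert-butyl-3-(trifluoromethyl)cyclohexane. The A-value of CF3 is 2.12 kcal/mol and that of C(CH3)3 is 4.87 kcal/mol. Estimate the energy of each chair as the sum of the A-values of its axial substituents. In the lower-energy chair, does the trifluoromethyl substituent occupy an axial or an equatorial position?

C1 and C3 have the same parity, so for the trans isomer the two substituents are one axial and one equatorial in each chair.
Chair I (trifluoromethyl axial, tert-butyl equatorial): E = 2.12 kcal/mol.
Chair II (trifluoromethyl equatorial, tert-butyl axial): E = 4.87 kcal/mol.
Chair I is the more stable (lower-energy) conformer, and in that chair the trifluoromethyl group is axial.

axial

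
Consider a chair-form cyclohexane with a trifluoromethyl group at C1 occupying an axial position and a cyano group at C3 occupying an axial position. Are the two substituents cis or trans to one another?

C1 and C3 have the same parity, so their axial bonds point in the same direction.
With same-parity carbons, two substituents on the same face are both axial or both equatorial; opposite faces give one of each.
Here the groups are axial/axial → same face → cis.

cis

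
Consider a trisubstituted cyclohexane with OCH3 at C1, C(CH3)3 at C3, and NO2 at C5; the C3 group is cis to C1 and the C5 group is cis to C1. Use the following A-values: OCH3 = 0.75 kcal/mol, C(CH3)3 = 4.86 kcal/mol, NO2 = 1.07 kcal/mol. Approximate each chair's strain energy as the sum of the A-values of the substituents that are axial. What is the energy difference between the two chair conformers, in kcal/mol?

Chair I (methoxy axial, tert-butyl axial, nitro axial): E = 6.68 kcal/mol.
Chair II (methoxy equatorial, tert-butyl equatorial, nitro equatorial): E = 0.00 kcal/mol.
ΔE = 6.68 − 0.00 = 6.68 kcal/mol; chair II is more stable.

6.68 kcal/mol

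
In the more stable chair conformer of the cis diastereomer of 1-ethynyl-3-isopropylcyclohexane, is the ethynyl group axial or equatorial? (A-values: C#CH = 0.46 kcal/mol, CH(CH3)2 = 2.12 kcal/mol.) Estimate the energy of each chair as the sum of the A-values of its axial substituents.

C1 and C3 have the same parity, so for the cis isomer the two substituents are e,e in one chair and a,a in the other.
Chair I (ethynyl axial, isopropyl axial): E = 2.58 kcal/mol.
Chair II (ethynyl equatorial, isopropyl equatorial): E = 0.00 kcal/mol.
Chair II is the more stable (lower-energy) conformer, and in that chair the ethynyl group is equatorial.

equatorial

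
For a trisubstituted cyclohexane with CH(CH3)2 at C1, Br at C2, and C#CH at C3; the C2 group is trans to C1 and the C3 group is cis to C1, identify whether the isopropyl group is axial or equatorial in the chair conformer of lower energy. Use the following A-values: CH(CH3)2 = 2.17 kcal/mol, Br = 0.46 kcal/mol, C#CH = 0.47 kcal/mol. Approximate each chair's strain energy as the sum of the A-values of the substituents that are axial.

equatorial

Chair I (isopropyl axial, bromo axial, ethynyl axial): E = 3.10 kcal/mol.
Chair II (isopropyl equatorial, bromo equatorial, ethynyl equatorial): E = 0.00 kcal/mol.
Chair II is the more stable (lower-energy) conformer, and in that chair the isopropyl group is equatorial.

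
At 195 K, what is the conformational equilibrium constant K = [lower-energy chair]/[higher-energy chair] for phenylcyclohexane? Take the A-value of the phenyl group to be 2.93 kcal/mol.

One chair has the phenyl group axial (E = 2.93 kcal/mol) and the other has it equatorial (E = 0).
ΔG = 2.93 kcal/mol between the two chairs.
K = exp(ΔG/RT) with R = 1.987×10⁻³ kcal mol⁻¹ K⁻¹ and T = 195 K gives K ≈ 1.92e+03.

K ≈ 1924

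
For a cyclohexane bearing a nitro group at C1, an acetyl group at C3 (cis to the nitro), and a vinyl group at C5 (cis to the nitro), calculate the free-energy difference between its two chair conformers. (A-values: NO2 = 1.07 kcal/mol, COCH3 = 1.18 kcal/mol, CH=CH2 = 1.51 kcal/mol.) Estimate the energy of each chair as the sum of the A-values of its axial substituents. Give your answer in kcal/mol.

3.76 kcal/mol

Chair I (nitro axial, acetyl axial, vinyl axial): E = 3.76 kcal/mol.
Chair II (nitro equatorial, acetyl equatorial, vinyl equatorial): E = 0.00 kcal/mol.
ΔE = 3.76 − 0.00 = 3.76 kcal/mol; chair II is more stable.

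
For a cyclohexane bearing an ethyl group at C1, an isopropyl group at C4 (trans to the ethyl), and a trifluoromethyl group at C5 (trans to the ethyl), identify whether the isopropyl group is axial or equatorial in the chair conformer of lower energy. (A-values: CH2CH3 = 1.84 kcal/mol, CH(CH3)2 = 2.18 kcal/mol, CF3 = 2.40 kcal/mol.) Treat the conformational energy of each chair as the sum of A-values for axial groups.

Chair I (ethyl axial, isopropyl axial, trifluoromethyl equatorial): E = 4.02 kcal/mol.
Chair II (ethyl equatorial, isopropyl equatorial, trifluoromethyl axial): E = 2.40 kcal/mol.
Chair II is the more stable (lower-energy) conformer, and in that chair the isopropyl group is equatorial.

equatorial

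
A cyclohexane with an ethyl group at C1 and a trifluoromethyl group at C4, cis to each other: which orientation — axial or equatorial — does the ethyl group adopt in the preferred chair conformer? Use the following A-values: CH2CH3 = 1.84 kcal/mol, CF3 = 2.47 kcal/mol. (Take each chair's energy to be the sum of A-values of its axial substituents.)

axial

C1 and C4 have opposite parity, so for the cis isomer the two substituents are one axial and one equatorial in each chair.
Chair I (ethyl axial, trifluoromethyl equatorial): E = 1.84 kcal/mol.
Chair II (ethyl equatorial, trifluoromethyl axial): E = 2.47 kcal/mol.
Chair I is the more stable (lower-energy) conformer, and in that chair the ethyl group is axial.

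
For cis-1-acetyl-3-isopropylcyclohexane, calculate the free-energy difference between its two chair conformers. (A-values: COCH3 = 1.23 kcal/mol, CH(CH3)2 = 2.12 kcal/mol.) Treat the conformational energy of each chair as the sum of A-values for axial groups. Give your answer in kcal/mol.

C1 and C3 have the same parity, so for the cis isomer the two substituents are e,e in one chair and a,a in the other.
Chair I (acetyl axial, isopropyl axial): E = 3.35 kcal/mol.
Chair II (acetyl equatorial, isopropyl equatorial): E = 0.00 kcal/mol.
ΔE = 3.35 − 0.00 = 3.35 kcal/mol; chair II is more stable.

3.35 kcal/mol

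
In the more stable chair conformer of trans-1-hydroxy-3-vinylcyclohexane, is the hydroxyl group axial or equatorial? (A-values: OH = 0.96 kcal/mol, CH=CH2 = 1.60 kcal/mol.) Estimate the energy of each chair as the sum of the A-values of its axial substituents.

C1 and C3 have the same parity, so for the trans isomer the two substituents are one axial and one equatorial in each chair.
Chair I (hydroxyl axial, vinyl equatorial): E = 0.96 kcal/mol.
Chair II (hydroxyl equatorial, vinyl axial): E = 1.60 kcal/mol.
Chair I is the more stable (lower-energy) conformer, and in that chair the hydroxyl group is axial.

axial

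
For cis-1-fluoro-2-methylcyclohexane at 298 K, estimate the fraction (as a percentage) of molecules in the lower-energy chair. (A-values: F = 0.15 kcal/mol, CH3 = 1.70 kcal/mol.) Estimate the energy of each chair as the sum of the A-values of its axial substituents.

C1 and C2 have opposite parity, so for the cis isomer the two substituents are one axial and one equatorial in each chair.
Chair I (fluoro axial, methyl equatorial): E = 0.15 kcal/mol; chair II (fluoro equatorial, methyl axial): E = 1.70 kcal/mol.
ΔG = 1.55 kcal/mol between the two chairs.
K = exp(ΔG/RT) with R = 1.987×10⁻³ kcal mol⁻¹ K⁻¹ and T = 298 K gives K ≈ 13.7.
Fraction in the lower-energy chair = K/(K+1) = 93.2%.

93.2%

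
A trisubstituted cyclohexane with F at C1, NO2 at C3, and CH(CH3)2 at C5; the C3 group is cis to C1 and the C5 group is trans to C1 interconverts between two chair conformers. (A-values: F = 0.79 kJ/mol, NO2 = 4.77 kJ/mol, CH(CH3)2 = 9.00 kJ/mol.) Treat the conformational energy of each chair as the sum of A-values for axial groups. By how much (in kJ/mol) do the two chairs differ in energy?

3.44 kJ/mol

Chair I (fluoro axial, nitro axial, isopropyl equatorial): E = 5.56 kJ/mol.
Chair II (fluoro equatorial, nitro equatorial, isopropyl axial): E = 9.00 kJ/mol.
ΔE = 9.00 − 5.56 = 3.44 kJ/mol; chair I is more stable.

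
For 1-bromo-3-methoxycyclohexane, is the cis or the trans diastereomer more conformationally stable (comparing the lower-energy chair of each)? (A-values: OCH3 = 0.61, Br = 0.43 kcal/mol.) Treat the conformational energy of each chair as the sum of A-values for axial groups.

At 1,3 positions (parity same): cis → (e,e or a,a); trans → (a,e or e,a).
Best chair for cis: E = 0.00 kcal/mol; best chair for trans: E = 0.43 kcal/mol.
The cis isomer is lower by 0.43 kcal/mol.

cis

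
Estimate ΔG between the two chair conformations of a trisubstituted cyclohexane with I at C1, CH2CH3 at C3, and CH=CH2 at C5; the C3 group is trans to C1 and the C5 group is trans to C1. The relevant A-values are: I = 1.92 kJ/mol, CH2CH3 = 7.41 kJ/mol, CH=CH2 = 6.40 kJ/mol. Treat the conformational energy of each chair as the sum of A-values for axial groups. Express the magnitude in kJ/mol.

11.89 kJ/mol

Chair I (iodo axial, ethyl equatorial, vinyl equatorial): E = 1.92 kJ/mol.
Chair II (iodo equatorial, ethyl axial, vinyl axial): E = 13.81 kJ/mol.
ΔE = 13.81 − 1.92 = 11.89 kJ/mol; chair I is more stable.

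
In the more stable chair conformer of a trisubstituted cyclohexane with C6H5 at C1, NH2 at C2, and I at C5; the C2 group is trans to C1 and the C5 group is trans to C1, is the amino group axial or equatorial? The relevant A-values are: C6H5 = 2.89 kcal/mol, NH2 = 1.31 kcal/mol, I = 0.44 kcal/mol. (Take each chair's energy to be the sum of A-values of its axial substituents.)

equatorial

Chair I (phenyl axial, amino axial, iodo equatorial): E = 4.20 kcal/mol.
Chair II (phenyl equatorial, amino equatorial, iodo axial): E = 0.44 kcal/mol.
Chair II is the more stable (lower-energy) conformer, and in that chair the amino group is equatorial.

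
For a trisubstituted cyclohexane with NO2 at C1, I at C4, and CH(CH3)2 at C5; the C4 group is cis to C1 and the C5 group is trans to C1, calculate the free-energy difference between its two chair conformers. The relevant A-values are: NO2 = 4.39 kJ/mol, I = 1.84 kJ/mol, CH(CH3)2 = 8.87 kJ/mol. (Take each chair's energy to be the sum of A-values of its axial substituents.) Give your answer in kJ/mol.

6.32 kJ/mol

Chair I (nitro axial, iodo equatorial, isopropyl equatorial): E = 4.39 kJ/mol.
Chair II (nitro equatorial, iodo axial, isopropyl axial): E = 10.71 kJ/mol.
ΔE = 10.71 − 4.39 = 6.32 kJ/mol; chair I is more stable.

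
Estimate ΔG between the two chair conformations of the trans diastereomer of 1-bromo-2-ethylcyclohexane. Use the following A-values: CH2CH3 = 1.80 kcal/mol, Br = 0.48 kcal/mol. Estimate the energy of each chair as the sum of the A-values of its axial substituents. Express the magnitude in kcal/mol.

2.28 kcal/mol

C1 and C2 have opposite parity, so for the trans isomer the two substituents are e,e in one chair and a,a in the other.
Chair I (ethyl axial, bromo axial): E = 2.28 kcal/mol.
Chair II (ethyl equatorial, bromo equatorial): E = 0.00 kcal/mol.
ΔE = 2.28 − 0.00 = 2.28 kcal/mol; chair II is more stable.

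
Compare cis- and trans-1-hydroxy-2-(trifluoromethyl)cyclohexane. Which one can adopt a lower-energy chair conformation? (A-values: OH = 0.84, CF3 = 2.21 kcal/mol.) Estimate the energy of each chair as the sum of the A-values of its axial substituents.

At 1,2 positions (parity opposite): cis → (a,e or e,a); trans → (e,e or a,a).
Best chair for cis: E = 0.84 kcal/mol; best chair for trans: E = 0.00 kcal/mol.
The trans isomer is lower by 0.84 kcal/mol.

trans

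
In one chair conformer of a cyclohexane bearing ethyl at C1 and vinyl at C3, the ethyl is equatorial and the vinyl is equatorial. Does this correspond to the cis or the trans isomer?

C1 and C3 have the same parity, so their axial bonds point in the same direction.
With same-parity carbons, two substituents on the same face are both axial or both equatorial; opposite faces give one of each.
Here the groups are equatorial/equatorial → same face → cis.

cis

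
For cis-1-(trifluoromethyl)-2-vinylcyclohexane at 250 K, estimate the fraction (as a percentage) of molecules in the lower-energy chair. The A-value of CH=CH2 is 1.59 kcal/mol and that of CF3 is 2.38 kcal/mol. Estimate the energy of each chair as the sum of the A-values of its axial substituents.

83.1%

C1 and C2 have opposite parity, so for the cis isomer the two substituents are one axial and one equatorial in each chair.
Chair I (vinyl axial, trifluoromethyl equatorial): E = 1.59 kcal/mol; chair II (vinyl equatorial, trifluoromethyl axial): E = 2.38 kcal/mol.
ΔG = 0.79 kcal/mol between the two chairs.
K = exp(ΔG/RT) with R = 1.987×10⁻³ kcal mol⁻¹ K⁻¹ and T = 250 K gives K ≈ 4.91.
Fraction in the lower-energy chair = K/(K+1) = 83.1%.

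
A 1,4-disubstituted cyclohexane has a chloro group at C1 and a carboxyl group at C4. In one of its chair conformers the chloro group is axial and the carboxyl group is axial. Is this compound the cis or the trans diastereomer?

C1 and C4 have opposite parity, so their axial bonds point in opposite directions.
With opposite-parity carbons, two substituents on the same face are one axial and one equatorial; opposite faces give both axial or both equatorial.
Here the groups are axial/axial → opposite face → trans.

trans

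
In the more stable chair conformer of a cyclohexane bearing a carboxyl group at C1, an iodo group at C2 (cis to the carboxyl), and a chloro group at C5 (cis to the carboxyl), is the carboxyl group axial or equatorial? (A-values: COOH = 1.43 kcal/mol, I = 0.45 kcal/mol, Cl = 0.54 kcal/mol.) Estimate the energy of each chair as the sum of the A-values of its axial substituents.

Chair I (carboxyl axial, iodo equatorial, chloro axial): E = 1.97 kcal/mol.
Chair II (carboxyl equatorial, iodo axial, chloro equatorial): E = 0.45 kcal/mol.
Chair II is the more stable (lower-energy) conformer, and in that chair the carboxyl group is equatorial.

equatorial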